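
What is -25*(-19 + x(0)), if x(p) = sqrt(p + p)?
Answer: 475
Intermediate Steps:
x(p) = sqrt(2)*sqrt(p) (x(p) = sqrt(2*p) = sqrt(2)*sqrt(p))
-25*(-19 + x(0)) = -25*(-19 + sqrt(2)*sqrt(0)) = -25*(-19 + sqrt(2)*0) = -25*(-19 + 0) = -25*(-19) = 475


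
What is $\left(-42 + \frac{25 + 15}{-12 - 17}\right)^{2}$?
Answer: $\frac{1582564}{841} \approx 1881.8$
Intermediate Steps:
$\left(-42 + \frac{25 + 15}{-12 - 17}\right)^{2} = \left(-42 + \frac{40}{-29}\right)^{2} = \left(-42 + 40 \left(- \frac{1}{29}\right)\right)^{2} = \left(-42 - \frac{40}{29}\right)^{2} = \left(- \frac{1258}{29}\right)^{2} = \frac{1582564}{841}$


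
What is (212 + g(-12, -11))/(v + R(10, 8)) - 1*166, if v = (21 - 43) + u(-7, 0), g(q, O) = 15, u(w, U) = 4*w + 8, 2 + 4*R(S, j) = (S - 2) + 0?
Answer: -13900/81 ≈ -171.60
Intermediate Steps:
R(S, j) = -1 + S/4 (R(S, j) = -1/2 + ((S - 2) + 0)/4 = -1/2 + ((-2 + S) + 0)/4 = -1/2 + (-2 + S)/4 = -1/2 + (-1/2 + S/4) = -1 + S/4)
u(w, U) = 8 + 4*w
v = -42 (v = (21 - 43) + (8 + 4*(-7)) = -22 + (8 - 28) = -22 - 20 = -42)
(212 + g(-12, -11))/(v + R(10, 8)) - 1*166 = (212 + 15)/(-42 + (-1 + (1/4)*10)) - 1*166 = 227/(-42 + (-1 + 5/2)) - 166 = 227/(-42 + 3/2) - 166 = 227/(-81/2) - 166 = 227*(-2/81) - 166 = -454/81 - 166 = -13900/81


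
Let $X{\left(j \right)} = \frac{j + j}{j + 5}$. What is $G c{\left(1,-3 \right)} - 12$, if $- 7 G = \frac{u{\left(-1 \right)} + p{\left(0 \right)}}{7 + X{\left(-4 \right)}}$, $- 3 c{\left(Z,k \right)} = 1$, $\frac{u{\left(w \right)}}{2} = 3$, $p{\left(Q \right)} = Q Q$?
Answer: $- \frac{86}{7} \approx -12.286$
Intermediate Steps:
$p{\left(Q \right)} = Q^{2}$
$u{\left(w \right)} = 6$ ($u{\left(w \right)} = 2 \cdot 3 = 6$)
$X{\left(j \right)} = \frac{2 j}{5 + j}$
$c{\left(Z,k \right)} = - \frac{1}{3}$ ($c{\left(Z,k \right)} = \left(- \frac{1}{3}\right) 1 = - \frac{1}{3}$)
$G = \frac{6}{7}$ ($G = - \frac{\left(6 + 0^{2}\right) \frac{1}{7 + 2 \left(-4\right) \frac{1}{5 - 4}}}{7} = - \frac{\left(6 + 0\right) \frac{1}{7 + 2 \left(-4\right) 1^{-1}}}{7} = - \frac{6 \frac{1}{7 + 2 \left(-4\right) 1}}{7} = - \frac{6 \frac{1}{7 - 8}}{7} = - \frac{6 \frac{1}{-1}}{7} = - \frac{6 \left(-1\right)}{7} = \left(- \frac{1}{7}\right) \left(-6\right) = \frac{6}{7} \approx 0.85714$)
$G c{\left(1,-3 \right)} - 12 = \frac{6}{7} \left(- \frac{1}{3}\right) - 12 = - \frac{2}{7} - 12 = - \frac{86}{7}$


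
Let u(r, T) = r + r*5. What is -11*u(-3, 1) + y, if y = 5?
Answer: 203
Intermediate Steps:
u(r, T) = 6*r (u(r, T) = r + 5*r = 6*r)
-11*u(-3, 1) + y = -66*(-3) + 5 = -11*(-18) + 5 = 198 + 5 = 203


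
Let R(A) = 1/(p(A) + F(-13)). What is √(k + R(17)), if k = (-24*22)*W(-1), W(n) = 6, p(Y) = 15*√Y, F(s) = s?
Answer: √(41185 - 47520*√17)/√(-13 + 15*√17) ≈ 56.285*I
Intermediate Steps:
R(A) = 1/(-13 + 15*√A) (R(A) = 1/(15*√A - 13) = 1/(-13 + 15*√A))
k = -3168 (k = -24*22*6 = -528*6 = -3168)
√(k + R(17)) = √(-3168 + 1/(-13 + 15*√17))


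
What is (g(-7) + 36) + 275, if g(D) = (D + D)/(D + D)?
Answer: 312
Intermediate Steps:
g(D) = 1 (g(D) = (2*D)/((2*D)) = (2*D)*(1/(2*D)) = 1)
(g(-7) + 36) + 275 = (1 + 36) + 275 = 37 + 275 = 312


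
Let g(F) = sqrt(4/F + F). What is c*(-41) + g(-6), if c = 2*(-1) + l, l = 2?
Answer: 2*I*sqrt(15)/3 ≈ 2.582*I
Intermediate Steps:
c = 0 (c = 2*(-1) + 2 = -2 + 2 = 0)
g(F) = sqrt(F + 4/F)
c*(-41) + g(-6) = 0*(-41) + sqrt(-6 + 4/(-6)) = 0 + sqrt(-6 + 4*(-1/6)) = 0 + sqrt(-6 - 2/3) = 0 + sqrt(-20/3) = 0 + 2*I*sqrt(15)/3 = 2*I*sqrt(15)/3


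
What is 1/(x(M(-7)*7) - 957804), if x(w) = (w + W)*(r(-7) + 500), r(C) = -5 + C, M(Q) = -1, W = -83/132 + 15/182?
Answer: -3003/2887344346 ≈ -1.0401e-6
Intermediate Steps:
W = -6563/12012 (W = -83*1/132 + 15*(1/182) = -83/132 + 15/182 = -6563/12012 ≈ -0.54637)
x(w) = -800686/3003 + 488*w (x(w) = (w - 6563/12012)*((-5 - 7) + 500) = (-6563/12012 + w)*(-12 + 500) = (-6563/12012 + w)*488 = -800686/3003 + 488*w)
1/(x(M(-7)*7) - 957804) = 1/((-800686/3003 + 488*(-1*7)) - 957804) = 1/((-800686/3003 + 488*(-7)) - 957804) = 1/((-800686/3003 - 3416) - 957804) = 1/(-11058934/3003 - 957804) = 1/(-2887344346/3003) = -3003/2887344346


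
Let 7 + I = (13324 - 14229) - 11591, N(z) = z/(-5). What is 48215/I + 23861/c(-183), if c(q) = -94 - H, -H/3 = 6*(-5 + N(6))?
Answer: -1541235435/12853084 ≈ -119.91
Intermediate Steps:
N(z) = -z/5 (N(z) = z*(-⅕) = -z/5)
H = 558/5 (H = -18*(-5 - ⅕*6) = -18*(-5 - 6/5) = -18*(-31)/5 = -3*(-186/5) = 558/5 ≈ 111.60)
c(q) = -1028/5 (c(q) = -94 - 1*558/5 = -94 - 558/5 = -1028/5)
I = -12503 (I = -7 + ((13324 - 14229) - 11591) = -7 + (-905 - 11591) = -7 - 12496 = -12503)
48215/I + 23861/c(-183) = 48215/(-12503) + 23861/(-1028/5) = 48215*(-1/12503) + 23861*(-5/1028) = -48215/12503 - 119305/1028 = -1541235435/12853084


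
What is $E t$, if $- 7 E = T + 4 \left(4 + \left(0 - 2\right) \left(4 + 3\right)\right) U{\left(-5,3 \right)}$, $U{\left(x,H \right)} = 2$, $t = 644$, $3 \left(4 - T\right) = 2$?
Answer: $\frac{21160}{3} \approx 7053.3$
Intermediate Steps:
$T = \frac{10}{3}$ ($T = 4 - \frac{2}{3} = \frac{10}{3} \approx 3.3333$)
$E = \frac{230}{21}$ ($E = - \frac{\frac{10}{3} + 4 \left(4 + \left(0 - 2\right) \left(4 + 3\right)\right) 2}{7} = - \frac{\frac{10}{3} + 4 \left(4 - 14\right) 2}{7} = - \frac{\frac{10}{3} + 4 \left(\left(-10\right) 2\right)}{7} = - \frac{\frac{10}{3} + 4 \left(-20\right)}{7} = - \frac{\frac{10}{3} - 80}{7} = \left(- \frac{1}{7}\right) \left(- \frac{230}{3}\right) = \frac{230}{21} \approx 10.952$)
$E t = \frac{230}{21} \cdot 644 = \frac{21160}{3}$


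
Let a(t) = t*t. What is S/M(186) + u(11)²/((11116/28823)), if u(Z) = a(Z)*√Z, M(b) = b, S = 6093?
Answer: 143912450461/344596 ≈ 4.1763e+5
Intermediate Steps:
a(t) = t²
u(Z) = Z^(5/2) (u(Z) = Z²*√Z = Z^(5/2))
S/M(186) + u(11)²/((11116/28823)) = 6093/186 + (11^(5/2))²/((11116/28823)) = 6093*(1/186) + (121*√11)²/((11116*(1/28823))) = 2031/62 + 161051/(11116/28823) = 2031/62 + 161051*(28823/11116) = 2031/62 + 4641972973/11116 = 143912450461/344596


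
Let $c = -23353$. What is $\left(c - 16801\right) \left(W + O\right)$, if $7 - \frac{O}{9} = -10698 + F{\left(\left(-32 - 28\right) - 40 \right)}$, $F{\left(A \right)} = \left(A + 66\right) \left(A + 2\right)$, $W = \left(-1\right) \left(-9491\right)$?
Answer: $-3045600592$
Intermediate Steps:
$W = 9491$
$F{\left(A \right)} = \left(2 + A\right) \left(66 + A\right)$ ($F{\left(A \right)} = \left(66 + A\right) \left(2 + A\right) = \left(2 + A\right) \left(66 + A\right)$)
$O = 66357$ ($O = 63 - 9 \left(-10698 + \left(132 + \left(\left(-32 - 28\right) - 40\right)^{2} + 68 \left(\left(-32 - 28\right) - 40\right)\right)\right) = 63 - 9 \left(-10698 + \left(132 + \left(-60 - 40\right)^{2} + 68 \left(-60 - 40\right)\right)\right) = 63 - 9 \left(-10698 + \left(132 + \left(-100\right)^{2} + 68 \left(-100\right)\right)\right) = 63 - 9 \left(-10698 + \left(132 + 10000 - 6800\right)\right) = 63 - 9 \left(-10698 + 3332\right) = 63 - -66294 = 63 + 66294 = 66357$)
$\left(c - 16801\right) \left(W + O\right) = \left(-23353 - 16801\right) \left(9491 + 66357\right) = \left(-40154\right) 75848 = -3045600592$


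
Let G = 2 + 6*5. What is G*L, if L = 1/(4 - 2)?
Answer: 16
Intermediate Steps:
L = ½ (L = 1/2 = ½ ≈ 0.50000)
G = 32 (G = 2 + 30 = 32)
G*L = 32*(½) = 16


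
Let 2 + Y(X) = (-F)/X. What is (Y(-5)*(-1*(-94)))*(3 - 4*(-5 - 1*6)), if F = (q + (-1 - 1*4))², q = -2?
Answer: 172302/5 ≈ 34460.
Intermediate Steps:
F = 49 (F = (-2 + (-1 - 1*4))² = (-2 + (-1 - 4))² = (-2 - 5)² = (-7)² = 49)
Y(X) = -2 - 49/X (Y(X) = -2 + (-1*49)/X = -2 - 49/X)
(Y(-5)*(-1*(-94)))*(3 - 4*(-5 - 1*6)) = ((-2 - 49/(-5))*(-1*(-94)))*(3 - 4*(-5 - 1*6)) = ((-2 - 49*(-⅕))*94)*(3 - 4*(-5 - 6)) = ((-2 + 49/5)*94)*(3 - 4*(-11)) = ((39/5)*94)*(3 + 44) = (3666/5)*47 = 172302/5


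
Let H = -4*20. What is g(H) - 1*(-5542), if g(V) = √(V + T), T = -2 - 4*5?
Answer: 5542 + I*√102 ≈ 5542.0 + 10.1*I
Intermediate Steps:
H = -80
T = -22 (T = -2 - 20 = -22)
g(V) = √(-22 + V) (g(V) = √(V - 22) = √(-22 + V))
g(H) - 1*(-5542) = √(-22 - 80) - 1*(-5542) = √(-102) + 5542 = I*√102 + 5542 = 5542 + I*√102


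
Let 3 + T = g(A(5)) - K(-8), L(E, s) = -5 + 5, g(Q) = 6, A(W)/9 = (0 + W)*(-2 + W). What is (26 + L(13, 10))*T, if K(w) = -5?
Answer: 208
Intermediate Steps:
A(W) = 9*W*(-2 + W) (A(W) = 9*((0 + W)*(-2 + W)) = 9*(W*(-2 + W)) = 9*W*(-2 + W))
L(E, s) = 0
T = 8 (T = -3 + (6 - 1*(-5)) = -3 + (6 + 5) = -3 + 11 = 8)
(26 + L(13, 10))*T = (26 + 0)*8 = 26*8 = 208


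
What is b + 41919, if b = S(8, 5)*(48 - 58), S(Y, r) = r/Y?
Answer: 167651/4 ≈ 41913.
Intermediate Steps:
b = -25/4 (b = (5/8)*(48 - 58) = (5*(1/8))*(-10) = (5/8)*(-10) = -25/4 ≈ -6.2500)
b + 41919 = -25/4 + 41919 = 167651/4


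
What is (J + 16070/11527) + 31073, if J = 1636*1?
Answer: 377052713/11527 ≈ 32710.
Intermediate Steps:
J = 1636
(J + 16070/11527) + 31073 = (1636 + 16070/11527) + 31073 = 18874242/11527 + 31073 = 377052713/11527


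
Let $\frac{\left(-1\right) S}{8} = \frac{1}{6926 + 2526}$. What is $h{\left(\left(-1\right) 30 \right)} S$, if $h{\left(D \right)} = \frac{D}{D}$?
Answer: $- \frac{2}{2363} \approx -0.00084638$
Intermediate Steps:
$h{\left(D \right)} = 1$
$S = - \frac{2}{2363}$ ($S = - \frac{8}{6926 + 2526} = - \frac{8}{9452} = \left(-8\right) \frac{1}{9452} = - \frac{2}{2363} \approx -0.00084638$)
$h{\left(\left(-1\right) 30 \right)} S = 1 \left(- \frac{2}{2363}\right) = - \frac{2}{2363}$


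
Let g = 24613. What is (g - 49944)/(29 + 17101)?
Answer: -25331/17130 ≈ -1.4788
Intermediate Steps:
(g - 49944)/(29 + 17101) = (24613 - 49944)/(29 + 17101) = -25331/17130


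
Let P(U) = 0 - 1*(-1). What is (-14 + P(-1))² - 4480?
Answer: -4311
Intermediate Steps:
P(U) = 1 (P(U) = 0 + 1 = 1)
(-14 + P(-1))² - 4480 = (-14 + 1)² - 4480 = (-13)² - 4480 = 169 - 4480 = -4311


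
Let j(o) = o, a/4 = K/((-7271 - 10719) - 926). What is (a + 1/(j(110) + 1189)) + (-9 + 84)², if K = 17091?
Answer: 34532015395/6142971 ≈ 5621.4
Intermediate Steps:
a = -17091/4729 (a = 4*(17091/((-7271 - 10719) - 926)) = 4*(17091/(-17990 - 926)) = 4*(17091/(-18916)) = 4*(17091*(-1/18916)) = 4*(-17091/18916) = -17091/4729 ≈ -3.6141)
(a + 1/(j(110) + 1189)) + (-9 + 84)² = (-17091/4729 + 1/(110 + 1189)) + (-9 + 84)² = (-17091/4729 + 1/1299) + 75² = (-17091/4729 + 1/1299) + 5625 = -22196480/6142971 + 5625 = 34532015395/6142971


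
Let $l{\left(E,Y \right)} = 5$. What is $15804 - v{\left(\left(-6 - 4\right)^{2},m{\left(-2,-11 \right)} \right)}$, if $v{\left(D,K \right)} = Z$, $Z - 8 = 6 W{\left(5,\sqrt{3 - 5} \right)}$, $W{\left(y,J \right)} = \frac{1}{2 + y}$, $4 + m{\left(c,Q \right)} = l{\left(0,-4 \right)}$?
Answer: $\frac{110566}{7} \approx 15795.0$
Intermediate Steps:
$m{\left(c,Q \right)} = 1$ ($m{\left(c,Q \right)} = -4 + 5 = 1$)
$Z = \frac{62}{7}$ ($Z = 8 + \frac{6}{2 + 5} = 8 + \frac{6}{7} = \frac{62}{7} \approx 8.8571$)
$v{\left(D,K \right)} = \frac{62}{7}$
$15804 - v{\left(\left(-6 - 4\right)^{2},m{\left(-2,-11 \right)} \right)} = 15804 - \frac{62}{7} = \frac{110566}{7}$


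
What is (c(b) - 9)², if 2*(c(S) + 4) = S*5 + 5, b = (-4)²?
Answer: 3481/4 ≈ 870.25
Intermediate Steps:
b = 16
c(S) = -3/2 + 5*S/2 (c(S) = -4 + (S*5 + 5)/2 = -4 + (5*S + 5)/2 = -4 + (5 + 5*S)/2 = -4 + (5/2 + 5*S/2) = -3/2 + 5*S/2)
(c(b) - 9)² = ((-3/2 + (5/2)*16) - 9)² = ((-3/2 + 40) - 9)² = (77/2 - 9)² = (59/2)² = 3481/4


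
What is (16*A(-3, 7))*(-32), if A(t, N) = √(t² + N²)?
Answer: -512*√58 ≈ -3899.3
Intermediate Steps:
A(t, N) = √(N² + t²)
(16*A(-3, 7))*(-32) = (16*√(7² + (-3)²))*(-32) = (16*√(49 + 9))*(-32) = (16*√58)*(-32) = -512*√58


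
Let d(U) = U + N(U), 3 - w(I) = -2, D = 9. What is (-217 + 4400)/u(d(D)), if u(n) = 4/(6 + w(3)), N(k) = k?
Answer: 46013/4 ≈ 11503.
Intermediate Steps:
w(I) = 5 (w(I) = 3 - 1*(-2) = 3 + 2 = 5)
d(U) = 2*U (d(U) = U + U = 2*U)
u(n) = 4/11 (u(n) = 4/(6 + 5) = 4/11)
(-217 + 4400)/u(d(D)) = (-217 + 4400)/(4/11) = 4183*(11/4) = 46013/4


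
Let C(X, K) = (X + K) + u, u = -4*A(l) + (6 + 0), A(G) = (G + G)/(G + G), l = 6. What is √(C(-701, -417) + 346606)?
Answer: √345490 ≈ 587.78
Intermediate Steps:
A(G) = 1 (A(G) = (2*G)/((2*G)) = (2*G)*(1/(2*G)) = 1)
u = 2 (u = -4*1 + (6 + 0) = -4 + 6 = 2)
C(X, K) = 2 + K + X (C(X, K) = (X + K) + 2 = (K + X) + 2 = 2 + K + X)
√(C(-701, -417) + 346606) = √((2 - 417 - 701) + 346606) = √(-1116 + 346606) = √345490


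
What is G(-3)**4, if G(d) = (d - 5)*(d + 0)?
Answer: 331776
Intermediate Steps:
G(d) = d*(-5 + d) (G(d) = (-5 + d)*d = d*(-5 + d))
G(-3)**4 = (-3*(-5 - 3))**4 = (-3*(-8))**4 = 24**4 = 331776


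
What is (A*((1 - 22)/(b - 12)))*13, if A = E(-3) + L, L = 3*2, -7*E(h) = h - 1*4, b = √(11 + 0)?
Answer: 3276/19 + 273*√11/19 ≈ 220.08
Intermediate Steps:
b = √11 ≈ 3.3166
E(h) = 4/7 - h/7 (E(h) = -(h - 1*4)/7 = -(h - 4)/7 = -(-4 + h)/7 = 4/7 - h/7)
L = 6
A = 7 (A = (4/7 - ⅐*(-3)) + 6 = (4/7 + 3/7) + 6 = 1 + 6 = 7)
(A*((1 - 22)/(b - 12)))*13 = (7*((1 - 22)/(√11 - 12)))*13 = (7*(-21/(-12 + √11)))*13 = -147/(-12 + √11)*13 = -1911/(-12 + √11)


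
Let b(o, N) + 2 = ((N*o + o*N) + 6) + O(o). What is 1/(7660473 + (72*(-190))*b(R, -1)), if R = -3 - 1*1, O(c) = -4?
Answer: 1/7551033 ≈ 1.3243e-7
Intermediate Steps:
R = -4 (R = -3 - 1 = -4)
b(o, N) = 2*N*o (b(o, N) = -2 + (((N*o + o*N) + 6) - 4) = -2 + (((N*o + N*o) + 6) - 4) = -2 + ((2*N*o + 6) - 4) = -2 + ((6 + 2*N*o) - 4) = -2 + (2 + 2*N*o) = 2*N*o)
1/(7660473 + (72*(-190))*b(R, -1)) = 1/(7660473 + (72*(-190))*(2*(-1)*(-4))) = 1/(7660473 - 13680*8) = 1/(7660473 - 109440) = 1/7551033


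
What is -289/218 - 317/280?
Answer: -75013/30520 ≈ -2.4578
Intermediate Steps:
-289/218 - 317/280 = -75013/30520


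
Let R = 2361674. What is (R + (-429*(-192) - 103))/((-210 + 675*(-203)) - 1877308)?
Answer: -2443939/2014543 ≈ -1.2131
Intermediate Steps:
(R + (-429*(-192) - 103))/((-210 + 675*(-203)) - 1877308) = (2361674 + (-429*(-192) - 103))/((-210 + 675*(-203)) - 1877308) = (2361674 + (82368 - 103))/((-210 - 137025) - 1877308) = (2361674 + 82265)/(-137235 - 1877308) = 2443939/(-2014543) = 2443939*(-1/2014543) = -2443939/2014543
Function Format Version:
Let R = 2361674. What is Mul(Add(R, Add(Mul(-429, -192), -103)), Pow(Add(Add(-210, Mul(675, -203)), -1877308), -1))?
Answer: Rational(-2443939, 2014543) ≈ -1.2131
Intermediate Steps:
Mul(Add(R, Add(Mul(-429, -192), -103)), Pow(Add(Add(-210, Mul(675, -203)), -1877308), -1)) = Mul(Add(2361674, Add(Mul(-429, -192), -103)), Pow(Add(Add(-210, Mul(675, -203)), -1877308), -1)) = Mul(Add(2361674, Add(82368, -103)), Pow(Add(Add(-210, -137025), -1877308), -1)) = Mul(Add(2361674, 82265), Pow(Add(-137235, -1877308), -1)) = Mul(2443939, Pow(-2014543, -1)) = Mul(2443939, Rational(-1, 2014543)) = Rational(-2443939, 2014543)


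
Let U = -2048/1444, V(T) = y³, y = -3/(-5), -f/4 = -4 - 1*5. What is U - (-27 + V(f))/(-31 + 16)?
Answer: -722876/225625 ≈ -3.2039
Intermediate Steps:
f = 36 (f = -4*(-4 - 1*5) = -4*(-4 - 5) = -4*(-9) = 36)
y = ⅗ (y = -3*(-⅕) = ⅗ ≈ 0.60000)
V(T) = 27/125 (V(T) = (⅗)³ = 27/125)
U = -512/361 (U = -2048*1/1444 = -512/361 ≈ -1.4183)
U - (-27 + V(f))/(-31 + 16) = -512/361 - (-27 + 27/125)/(-31 + 16) = -512/361 - (-3348)/((-15)*125) = -512/361 - (-1)*(-3348)/(15*125) = -512/361 - 1*1116/625 = -512/361 - 1116/625 = -722876/225625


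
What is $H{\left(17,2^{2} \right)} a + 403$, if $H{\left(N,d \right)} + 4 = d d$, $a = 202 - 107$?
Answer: $1543$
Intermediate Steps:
$a = 95$
$H{\left(N,d \right)} = -4 + d^{2}$ ($H{\left(N,d \right)} = -4 + d d = -4 + d^{2}$)
$H{\left(17,2^{2} \right)} a + 403 = \left(-4 + \left(2^{2}\right)^{2}\right) 95 + 403 = \left(-4 + 4^{2}\right) 95 + 403 = \left(-4 + 16\right) 95 + 403 = 12 \cdot 95 + 403 = 1140 + 403 = 1543$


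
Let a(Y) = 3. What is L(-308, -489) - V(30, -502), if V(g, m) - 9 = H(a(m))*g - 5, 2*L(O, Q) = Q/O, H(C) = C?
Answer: -57415/616 ≈ -93.206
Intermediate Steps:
L(O, Q) = Q/(2*O) (L(O, Q) = (Q/O)/2 = Q/(2*O))
V(g, m) = 4 + 3*g (V(g, m) = 9 + (3*g - 5) = 9 + (-5 + 3*g) = 4 + 3*g)
L(-308, -489) - V(30, -502) = (½)*(-489)/(-308) - (4 + 3*30) = (½)*(-489)*(-1/308) - (4 + 90) = 489/616 - 1*94 = 489/616 - 94 = -57415/616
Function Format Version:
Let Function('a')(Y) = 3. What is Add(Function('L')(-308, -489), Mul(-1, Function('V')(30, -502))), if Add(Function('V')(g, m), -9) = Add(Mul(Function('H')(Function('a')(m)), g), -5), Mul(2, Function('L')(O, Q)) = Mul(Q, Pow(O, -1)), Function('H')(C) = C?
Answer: Rational(-57415, 616) ≈ -93.206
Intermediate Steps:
Function('L')(O, Q) = Mul(Rational(1, 2), Q, Pow(O, -1)) (Function('L')(O, Q) = Mul(Rational(1, 2), Mul(Q, Pow(O, -1))) = Mul(Rational(1, 2), Q, Pow(O, -1)))
Function('V')(g, m) = Add(4, Mul(3, g)) (Function('V')(g, m) = Add(9, Add(Mul(3, g), -5)) = Add(9, Add(-5, Mul(3, g))) = Add(4, Mul(3, g)))
Add(Function('L')(-308, -489), Mul(-1, Function('V')(30, -502))) = Add(Mul(Rational(1, 2), -489, Pow(-308, -1)), Mul(-1, Add(4, Mul(3, 30)))) = Add(Mul(Rational(1, 2), -489, Rational(-1, 308)), Mul(-1, Add(4, 90))) = Add(Rational(489, 616), Mul(-1, 94)) = Add(Rational(489, 616), -94) = Rational(-57415, 616)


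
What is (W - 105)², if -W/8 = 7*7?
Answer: 247009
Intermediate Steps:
W = -392 (W = -56*7 = -8*49 = -392)
(W - 105)² = (-392 - 105)² = (-497)² = 247009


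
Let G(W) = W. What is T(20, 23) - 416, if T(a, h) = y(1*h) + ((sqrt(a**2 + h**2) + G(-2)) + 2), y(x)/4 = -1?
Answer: -420 + sqrt(929) ≈ -389.52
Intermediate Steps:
y(x) = -4 (y(x) = 4*(-1) = -4)
T(a, h) = -4 + sqrt(a**2 + h**2) (T(a, h) = -4 + ((sqrt(a**2 + h**2) - 2) + 2) = -4 + ((-2 + sqrt(a**2 + h**2)) + 2) = -4 + sqrt(a**2 + h**2))
T(20, 23) - 416 = (-4 + sqrt(20**2 + 23**2)) - 416 = (-4 + sqrt(400 + 529)) - 416 = (-4 + sqrt(929)) - 416 = -420 + sqrt(929)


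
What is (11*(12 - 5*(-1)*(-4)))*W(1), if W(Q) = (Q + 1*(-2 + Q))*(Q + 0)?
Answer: 0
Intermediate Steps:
W(Q) = Q*(-2 + 2*Q) (W(Q) = (Q + (-2 + Q))*Q = (-2 + 2*Q)*Q = Q*(-2 + 2*Q))
(11*(12 - 5*(-1)*(-4)))*W(1) = (11*(12 - 5*(-1)*(-4)))*(2*1*(-1 + 1)) = (11*(12 - (-5)*(-4)))*(2*1*0) = (11*(12 - 1*20))*0 = (11*(12 - 20))*0 = (11*(-8))*0 = -88*0 = 0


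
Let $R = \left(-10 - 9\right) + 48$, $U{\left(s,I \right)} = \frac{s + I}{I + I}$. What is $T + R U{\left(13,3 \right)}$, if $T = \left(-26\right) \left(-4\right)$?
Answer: $\frac{544}{3} \approx 181.33$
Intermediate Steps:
$U{\left(s,I \right)} = \frac{I + s}{2 I}$
$T = 104$
$R = 29$ ($R = -19 + 48 = 29$)
$T + R U{\left(13,3 \right)} = 104 + 29 \frac{3 + 13}{2 \cdot 3} = 104 + 29 \cdot \frac{1}{2} \cdot \frac{1}{3} \cdot 16 = 104 + 29 \cdot \frac{8}{3} = 104 + \frac{232}{3} = \frac{544}{3}$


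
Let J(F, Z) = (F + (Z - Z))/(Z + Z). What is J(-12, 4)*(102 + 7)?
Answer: -327/2 ≈ -163.50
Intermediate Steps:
J(F, Z) = F/(2*Z) (J(F, Z) = (F + 0)/((2*Z)) = F*(1/(2*Z)) = F/(2*Z))
J(-12, 4)*(102 + 7) = ((1/2)*(-12)/4)*(102 + 7) = ((1/2)*(-12)*(1/4))*109 = -3/2*109 = -327/2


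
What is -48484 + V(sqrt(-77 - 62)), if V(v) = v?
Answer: -48484 + I*sqrt(139) ≈ -48484.0 + 11.79*I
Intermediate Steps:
-48484 + V(sqrt(-77 - 62)) = -48484 + sqrt(-77 - 62) = -48484 + sqrt(-139) = -48484 + I*sqrt(139)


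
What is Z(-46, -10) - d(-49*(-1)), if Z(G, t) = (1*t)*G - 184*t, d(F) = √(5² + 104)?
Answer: 2300 - √129 ≈ 2288.6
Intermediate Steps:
d(F) = √129 (d(F) = √(25 + 104) = √129)
Z(G, t) = -184*t + G*t (Z(G, t) = t*G - 184*t = G*t - 184*t = -184*t + G*t)
Z(-46, -10) - d(-49*(-1)) = -10*(-184 - 46) - √129 = -10*(-230) - √129 = 2300 - √129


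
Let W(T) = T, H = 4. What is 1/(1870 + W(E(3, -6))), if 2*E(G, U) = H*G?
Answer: 1/1876 ≈ 0.00053305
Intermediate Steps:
E(G, U) = 2*G (E(G, U) = (4*G)/2 = 2*G)
1/(1870 + W(E(3, -6))) = 1/(1870 + 2*3) = 1/(1870 + 6) = 1/1876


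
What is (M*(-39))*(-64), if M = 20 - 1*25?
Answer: -12480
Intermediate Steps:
M = -5 (M = 20 - 25 = -5)
(M*(-39))*(-64) = -5*(-39)*(-64) = 195*(-64) = -12480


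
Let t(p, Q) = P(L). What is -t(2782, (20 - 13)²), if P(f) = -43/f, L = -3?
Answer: -43/3 ≈ -14.333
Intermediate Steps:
t(p, Q) = 43/3 (t(p, Q) = -43/(-3) = -43*(-⅓) = 43/3)
-t(2782, (20 - 13)²) = -1*43/3 = -43/3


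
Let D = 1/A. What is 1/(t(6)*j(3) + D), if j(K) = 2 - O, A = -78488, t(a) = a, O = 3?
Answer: -78488/470929 ≈ -0.16667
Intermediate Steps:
j(K) = -1 (j(K) = 2 - 1*3 = 2 - 3 = -1)
D = -1/78488 (D = 1/(-78488) = -1/78488 ≈ -1.2741e-5)
1/(t(6)*j(3) + D) = 1/(6*(-1) - 1/78488) = 1/(-6 - 1/78488) = 1/(-470929/78488) = -78488/470929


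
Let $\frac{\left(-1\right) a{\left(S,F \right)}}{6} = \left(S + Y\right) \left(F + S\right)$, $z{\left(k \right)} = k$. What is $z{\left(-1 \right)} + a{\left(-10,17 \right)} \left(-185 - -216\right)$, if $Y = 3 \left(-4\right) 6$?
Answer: $106763$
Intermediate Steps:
$Y = -72$ ($Y = \left(-12\right) 6 = -72$)
$a{\left(S,F \right)} = - 6 \left(-72 + S\right) \left(F + S\right)$ ($a{\left(S,F \right)} = - 6 \left(S - 72\right) \left(F + S\right) = - 6 \left(-72 + S\right) \left(F + S\right)$)
$z{\left(-1 \right)} + a{\left(-10,17 \right)} \left(-185 - -216\right) = -1 + \left(- 6 \left(-10\right)^{2} + 432 \cdot 17 + 432 \left(-10\right) - 102 \left(-10\right)\right) \left(-185 - -216\right) = -1 + \left(\left(-6\right) 100 + 7344 - 4320 + 1020\right) \left(-185 + 216\right) = -1 + \left(-600 + 7344 - 4320 + 1020\right) 31 = -1 + 3444 \cdot 31 = -1 + 106764 = 106763$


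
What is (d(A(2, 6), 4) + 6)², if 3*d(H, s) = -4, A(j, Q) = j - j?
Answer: 196/9 ≈ 21.778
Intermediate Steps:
A(j, Q) = 0
d(H, s) = -4/3 (d(H, s) = (⅓)*(-4) = -4/3)
(d(A(2, 6), 4) + 6)² = (-4/3 + 6)² = (14/3)² = 196/9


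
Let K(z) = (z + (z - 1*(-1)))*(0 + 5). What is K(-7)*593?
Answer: -38545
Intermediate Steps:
K(z) = 5 + 10*z (K(z) = (z + (z + 1))*5 = (z + (1 + z))*5 = (1 + 2*z)*5 = 5 + 10*z)
K(-7)*593 = (5 + 10*(-7))*593 = (5 - 70)*593 = -65*593 = -38545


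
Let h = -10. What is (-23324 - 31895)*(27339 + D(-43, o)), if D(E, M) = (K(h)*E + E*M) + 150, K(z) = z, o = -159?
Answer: -1919191564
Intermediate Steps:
D(E, M) = 150 - 10*E + E*M (D(E, M) = (-10*E + E*M) + 150 = 150 - 10*E + E*M)
(-23324 - 31895)*(27339 + D(-43, o)) = (-23324 - 31895)*(27339 + (150 - 10*(-43) - 43*(-159))) = -55219*(27339 + (150 + 430 + 6837)) = -55219*(27339 + 7417) = -55219*34756 = -1919191564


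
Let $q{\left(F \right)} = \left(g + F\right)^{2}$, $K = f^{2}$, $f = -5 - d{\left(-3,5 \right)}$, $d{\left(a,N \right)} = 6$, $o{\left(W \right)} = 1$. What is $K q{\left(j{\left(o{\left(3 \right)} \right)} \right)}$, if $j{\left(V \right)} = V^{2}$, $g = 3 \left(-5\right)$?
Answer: $23716$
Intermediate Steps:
$g = -15$
$f = -11$ ($f = -5 - 6 = -11$)
$K = 121$ ($K = \left(-11\right)^{2} = 121$)
$q{\left(F \right)} = \left(-15 + F\right)^{2}$
$K q{\left(j{\left(o{\left(3 \right)} \right)} \right)} = 121 \left(-15 + 1^{2}\right)^{2} = 121 \left(-15 + 1\right)^{2} = 121 \left(-14\right)^{2} = 121 \cdot 196 = 23716$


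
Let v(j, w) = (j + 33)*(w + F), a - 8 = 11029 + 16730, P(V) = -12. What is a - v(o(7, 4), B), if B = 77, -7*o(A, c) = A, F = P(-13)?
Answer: 25687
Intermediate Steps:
F = -12
o(A, c) = -A/7
a = 27767 (a = 8 + (11029 + 16730) = 8 + 27759 = 27767)
v(j, w) = (-12 + w)*(33 + j) (v(j, w) = (j + 33)*(w - 12) = (33 + j)*(-12 + w) = (-12 + w)*(33 + j))
a - v(o(7, 4), B) = 27767 - (-396 - (-12)*7/7 + 33*77 - ⅐*7*77) = 27767 - (-396 - 12*(-1) + 2541 - 1*77) = 27767 - (-396 + 12 + 2541 - 77) = 27767 - 1*2080 = 27767 - 2080 = 25687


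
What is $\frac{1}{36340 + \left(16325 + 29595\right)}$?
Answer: $\frac{1}{82260} \approx 1.2157 \cdot 10^{-5}$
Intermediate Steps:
$\frac{1}{36340 + \left(16325 + 29595\right)} = \frac{1}{36340 + 45920} = \frac{1}{82260}$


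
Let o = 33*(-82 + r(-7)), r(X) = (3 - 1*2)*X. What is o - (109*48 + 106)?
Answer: -8275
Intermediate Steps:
r(X) = X (r(X) = (3 - 2)*X = 1*X = X)
o = -2937 (o = 33*(-82 - 7) = 33*(-89) = -2937)
o - (109*48 + 106) = -2937 - (109*48 + 106) = -2937 - (5232 + 106) = -2937 - 1*5338 = -2937 - 5338 = -8275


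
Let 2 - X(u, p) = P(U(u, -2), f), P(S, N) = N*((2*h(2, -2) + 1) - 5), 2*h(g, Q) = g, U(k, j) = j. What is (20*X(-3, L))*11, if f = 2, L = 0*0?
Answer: 1320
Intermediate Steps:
L = 0
h(g, Q) = g/2
P(S, N) = -2*N (P(S, N) = N*((2*((½)*2) + 1) - 5) = N*((2*1 + 1) - 5) = N*((2 + 1) - 5) = N*(3 - 5) = N*(-2) = -2*N)
X(u, p) = 6 (X(u, p) = 2 - (-2)*2 = 2 - 1*(-4) = 2 + 4 = 6)
(20*X(-3, L))*11 = (20*6)*11 = 120*11 = 1320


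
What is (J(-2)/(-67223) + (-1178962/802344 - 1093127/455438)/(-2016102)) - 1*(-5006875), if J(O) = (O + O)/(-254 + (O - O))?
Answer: 7872827615309031085099190435509/1572403468292374282363656 ≈ 5.0069e+6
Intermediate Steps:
J(O) = -O/127 (J(O) = (2*O)/(-254 + 0) = (2*O)/(-254) = (2*O)*(-1/254) = -O/127)
(J(-2)/(-67223) + (-1178962/802344 - 1093127/455438)/(-2016102)) - 1*(-5006875) = (-1/127*(-2)/(-67223) + (-1178962/802344 - 1093127/455438)/(-2016102)) - 1*(-5006875) = ((2/127)*(-1/67223) + (-1178962*1/802344 - 1093127*1/455438)*(-1/2016102)) + 5006875 = (-2/8537321 + (-589481/401172 - 1093127/455438)*(-1/2016102)) + 5006875 = (-2/8537321 - 353501996261/91354486668*(-1/2016102)) + 5006875 = (-2/8537321 + 353501996261/184179963280328136) + 5006875 = 2649600089660300509/1572403468292374282363656 + 5006875 = 7872827615309031085099190435509/1572403468292374282363656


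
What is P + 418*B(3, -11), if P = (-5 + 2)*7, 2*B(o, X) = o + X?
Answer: -1693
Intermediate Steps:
B(o, X) = X/2 + o/2 (B(o, X) = (o + X)/2 = (X + o)/2 = X/2 + o/2)
P = -21 (P = -3*7 = -21)
P + 418*B(3, -11) = -21 + 418*((½)*(-11) + (½)*3) = -21 + 418*(-11/2 + 3/2) = -21 + 418*(-4) = -21 - 1672 = -1693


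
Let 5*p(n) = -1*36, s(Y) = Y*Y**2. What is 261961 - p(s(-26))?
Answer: 1309841/5 ≈ 2.6197e+5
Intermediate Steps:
s(Y) = Y**3
p(n) = -36/5 (p(n) = (-1*36)/5 = (1/5)*(-36) = -36/5)
261961 - p(s(-26)) = 261961 - 1*(-36/5) = 261961 + 36/5 = 1309841/5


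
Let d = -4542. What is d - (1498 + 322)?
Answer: -6362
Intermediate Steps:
d - (1498 + 322) = -4542 - (1498 + 322) = -4542 - 1*1820 = -4542 - 1820 = -6362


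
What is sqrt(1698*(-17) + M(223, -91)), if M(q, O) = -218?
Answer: 2*I*sqrt(7271) ≈ 170.54*I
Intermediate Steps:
sqrt(1698*(-17) + M(223, -91)) = sqrt(1698*(-17) - 218) = sqrt(-28866 - 218) = sqrt(-29084) = 2*I*sqrt(7271)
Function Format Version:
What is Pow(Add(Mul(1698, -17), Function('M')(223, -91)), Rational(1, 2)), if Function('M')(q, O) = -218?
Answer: Mul(2, I, Pow(7271, Rational(1, 2))) ≈ Mul(170.54, I)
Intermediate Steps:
Pow(Add(Mul(1698, -17), Function('M')(223, -91)), Rational(1, 2)) = Pow(Add(Mul(1698, -17), -218), Rational(1, 2)) = Pow(Add(-28866, -218), Rational(1, 2)) = Pow(-29084, Rational(1, 2)) = Mul(2, I, Pow(7271, Rational(1, 2)))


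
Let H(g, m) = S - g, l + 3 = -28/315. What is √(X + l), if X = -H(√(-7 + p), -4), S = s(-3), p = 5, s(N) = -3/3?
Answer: √(-470 + 225*I*√2)/15 ≈ 0.46567 + 1.5185*I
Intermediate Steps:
s(N) = -1 (s(N) = -3*⅓ = -1)
S = -1
l = -139/45 (l = -3 - 28/315 = -3 - 28*1/315 = -3 - 4/45 = -139/45 ≈ -3.0889)
H(g, m) = -1 - g
X = 1 + I*√2 (X = -(-1 - √(-7 + 5)) = -(-1 - √(-2)) = -(-1 - I*√2) = 1 + I*√2 ≈ 1.0 + 1.4142*I)
√(X + l) = √((1 + I*√2) - 139/45) = √(-94/45 + I*√2)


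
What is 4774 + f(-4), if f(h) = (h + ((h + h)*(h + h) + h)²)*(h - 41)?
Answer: -157046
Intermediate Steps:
f(h) = (-41 + h)*(h + (h + 4*h²)²) (f(h) = (h + ((2*h)*(2*h) + h)²)*(-41 + h) = (h + (4*h² + h)²)*(-41 + h) = (h + (h + 4*h²)²)*(-41 + h) = (-41 + h)*(h + (h + 4*h²)²))
4774 + f(-4) = 4774 - 4*(-41 - 648*(-4)³ - 327*(-4)² - 40*(-4) + 16*(-4)⁴) = 4774 - 4*(-41 - 648*(-64) - 327*16 + 160 + 16*256) = 4774 - 4*(-41 + 41472 - 5232 + 160 + 4096) = 4774 - 4*40455 = 4774 - 161820 = -157046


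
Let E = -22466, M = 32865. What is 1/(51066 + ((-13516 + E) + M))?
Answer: 1/47949 ≈ 2.0855e-5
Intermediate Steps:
1/(51066 + ((-13516 + E) + M)) = 1/(51066 + ((-13516 - 22466) + 32865)) = 1/(51066 + (-35982 + 32865)) = 1/(51066 - 3117) = 1/47949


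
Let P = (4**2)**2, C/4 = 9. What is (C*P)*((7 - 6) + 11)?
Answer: 110592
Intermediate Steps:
C = 36 (C = 4*9 = 36)
P = 256 (P = 16**2 = 256)
(C*P)*((7 - 6) + 11) = (36*256)*((7 - 6) + 11) = 9216*(1 + 11) = 9216*12 = 110592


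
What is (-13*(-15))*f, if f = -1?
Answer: -195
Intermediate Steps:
(-13*(-15))*f = -13*(-15)*(-1) = 195*(-1) = -195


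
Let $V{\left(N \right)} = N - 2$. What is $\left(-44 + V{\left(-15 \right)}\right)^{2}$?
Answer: $3721$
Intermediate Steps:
$V{\left(N \right)} = -2 + N$
$\left(-44 + V{\left(-15 \right)}\right)^{2} = \left(-44 - 17\right)^{2} = \left(-61\right)^{2} = 3721$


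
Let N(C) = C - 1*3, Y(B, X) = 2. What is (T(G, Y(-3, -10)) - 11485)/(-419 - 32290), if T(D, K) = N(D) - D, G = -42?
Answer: 11488/32709 ≈ 0.35122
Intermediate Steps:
N(C) = -3 + C (N(C) = C - 3 = -3 + C)
T(D, K) = -3 (T(D, K) = (-3 + D) - D = -3)
(T(G, Y(-3, -10)) - 11485)/(-419 - 32290) = (-3 - 11485)/(-419 - 32290) = -11488/(-32709) = -11488*(-1/32709) = 11488/32709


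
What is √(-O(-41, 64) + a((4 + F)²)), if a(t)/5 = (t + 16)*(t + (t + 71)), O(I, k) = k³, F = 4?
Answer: 4*I*√11409 ≈ 427.25*I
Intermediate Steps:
a(t) = 5*(16 + t)*(71 + 2*t) (a(t) = 5*((t + 16)*(t + (t + 71))) = 5*((16 + t)*(t + (71 + t))) = 5*((16 + t)*(71 + 2*t)) = 5*(16 + t)*(71 + 2*t))
√(-O(-41, 64) + a((4 + F)²)) = √(-1*64³ + (5680 + 10*((4 + 4)²)² + 515*(4 + 4)²)) = √(-1*262144 + (5680 + 10*(8²)² + 515*8²)) = √(-262144 + (5680 + 10*64² + 515*64)) = √(-262144 + (5680 + 10*4096 + 32960)) = √(-262144 + (5680 + 40960 + 32960)) = √(-262144 + 79600) = √(-182544) = 4*I*√11409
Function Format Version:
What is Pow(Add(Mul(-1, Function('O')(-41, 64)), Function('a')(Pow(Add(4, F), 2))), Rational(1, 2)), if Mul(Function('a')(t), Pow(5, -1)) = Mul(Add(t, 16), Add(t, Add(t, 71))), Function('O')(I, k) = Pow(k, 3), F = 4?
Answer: Mul(4, I, Pow(11409, Rational(1, 2))) ≈ Mul(427.25, I)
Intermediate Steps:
Function('a')(t) = Mul(5, Add(16, t), Add(71, Mul(2, t))) (Function('a')(t) = Mul(5, Mul(Add(t, 16), Add(t, Add(t, 71)))) = Mul(5, Mul(Add(16, t), Add(t, Add(71, t)))) = Mul(5, Mul(Add(16, t), Add(71, Mul(2, t)))) = Mul(5, Add(16, t), Add(71, Mul(2, t))))
Pow(Add(Mul(-1, Function('O')(-41, 64)), Function('a')(Pow(Add(4, F), 2))), Rational(1, 2)) = Pow(Add(Mul(-1, Pow(64, 3)), Add(5680, Mul(10, Pow(Pow(Add(4, 4), 2), 2)), Mul(515, Pow(Add(4, 4), 2)))), Rational(1, 2)) = Pow(Add(Mul(-1, 262144), Add(5680, Mul(10, Pow(Pow(8, 2), 2)), Mul(515, Pow(8, 2)))), Rational(1, 2)) = Pow(Add(-262144, Add(5680, Mul(10, Pow(64, 2)), Mul(515, 64))), Rational(1, 2)) = Pow(Add(-262144, Add(5680, Mul(10, 4096), 32960)), Rational(1, 2)) = Pow(Add(-262144, Add(5680, 40960, 32960)), Rational(1, 2)) = Pow(Add(-262144, 79600), Rational(1, 2)) = Pow(-182544, Rational(1, 2)) = Mul(4, I, Pow(11409, Rational(1, 2)))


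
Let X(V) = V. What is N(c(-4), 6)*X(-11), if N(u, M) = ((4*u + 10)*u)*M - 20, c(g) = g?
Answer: -1364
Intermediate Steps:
N(u, M) = -20 + M*u*(10 + 4*u) (N(u, M) = ((10 + 4*u)*u)*M - 20 = (u*(10 + 4*u))*M - 20 = M*u*(10 + 4*u) - 20 = -20 + M*u*(10 + 4*u))
N(c(-4), 6)*X(-11) = (-20 + 4*6*(-4)**2 + 10*6*(-4))*(-11) = (-20 + 4*6*16 - 240)*(-11) = (-20 + 384 - 240)*(-11) = 124*(-11) = -1364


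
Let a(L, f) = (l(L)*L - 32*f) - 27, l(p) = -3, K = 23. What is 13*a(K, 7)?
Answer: -4160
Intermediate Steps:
a(L, f) = -27 - 32*f - 3*L (a(L, f) = (-3*L - 32*f) - 27 = (-32*f - 3*L) - 27 = -27 - 32*f - 3*L)
13*a(K, 7) = 13*(-27 - 32*7 - 3*23) = 13*(-27 - 224 - 69) = 13*(-320) = -4160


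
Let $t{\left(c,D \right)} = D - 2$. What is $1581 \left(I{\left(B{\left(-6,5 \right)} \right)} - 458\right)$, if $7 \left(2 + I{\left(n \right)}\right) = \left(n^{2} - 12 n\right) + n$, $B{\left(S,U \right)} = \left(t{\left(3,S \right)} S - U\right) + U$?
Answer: $- \frac{2282964}{7} \approx -3.2614 \cdot 10^{5}$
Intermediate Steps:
$t{\left(c,D \right)} = -2 + D$
$B{\left(S,U \right)} = S \left(-2 + S\right)$ ($B{\left(S,U \right)} = \left(\left(-2 + S\right) S - U\right) + U = \left(S \left(-2 + S\right) - U\right) + U = \left(- U + S \left(-2 + S\right)\right) + U = S \left(-2 + S\right)$)
$I{\left(n \right)} = -2 - \frac{11 n}{7} + \frac{n^{2}}{7}$ ($I{\left(n \right)} = -2 + \frac{\left(n^{2} - 12 n\right) + n}{7} = -2 + \frac{n^{2} - 11 n}{7} = -2 + \left(- \frac{11 n}{7} + \frac{n^{2}}{7}\right) = -2 - \frac{11 n}{7} + \frac{n^{2}}{7}$)
$1581 \left(I{\left(B{\left(-6,5 \right)} \right)} - 458\right) = 1581 \left(\left(-2 - \frac{11 \left(- 6 \left(-2 - 6\right)\right)}{7} + \frac{\left(- 6 \left(-2 - 6\right)\right)^{2}}{7}\right) - 458\right) = 1581 \left(\left(-2 - \frac{11 \left(\left(-6\right) \left(-8\right)\right)}{7} + \frac{\left(\left(-6\right) \left(-8\right)\right)^{2}}{7}\right) - 458\right) = 1581 \left(\left(-2 - \frac{528}{7} + \frac{48^{2}}{7}\right) - 458\right) = 1581 \left(\left(-2 - \frac{528}{7} + \frac{1}{7} \cdot 2304\right) - 458\right) = 1581 \left(\left(-2 - \frac{528}{7} + \frac{2304}{7}\right) - 458\right) = 1581 \left(\frac{1762}{7} - 458\right) = 1581 \left(- \frac{1444}{7}\right) = - \frac{2282964}{7}$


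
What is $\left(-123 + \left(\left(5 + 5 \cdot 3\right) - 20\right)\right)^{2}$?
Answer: $15129$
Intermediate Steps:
$\left(-123 + \left(\left(5 + 5 \cdot 3\right) - 20\right)\right)^{2} = \left(-123 + \left(\left(5 + 15\right) - 20\right)\right)^{2} = \left(-123 + \left(20 - 20\right)\right)^{2} = \left(-123 + 0\right)^{2} = \left(-123\right)^{2} = 15129$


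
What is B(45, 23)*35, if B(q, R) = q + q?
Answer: 3150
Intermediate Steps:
B(q, R) = 2*q
B(45, 23)*35 = (2*45)*35 = 90*35 = 3150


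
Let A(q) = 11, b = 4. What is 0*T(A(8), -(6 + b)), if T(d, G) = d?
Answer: 0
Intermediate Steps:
0*T(A(8), -(6 + b)) = 0*11 = 0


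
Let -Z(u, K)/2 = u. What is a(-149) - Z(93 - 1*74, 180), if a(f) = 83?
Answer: 121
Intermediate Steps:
Z(u, K) = -2*u
a(-149) - Z(93 - 1*74, 180) = 83 - (-2)*(93 - 1*74) = 83 - (-2)*(93 - 74) = 83 - (-2)*19 = 83 - 1*(-38) = 83 + 38 = 121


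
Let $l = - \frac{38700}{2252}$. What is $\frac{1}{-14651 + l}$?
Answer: $- \frac{563}{8258188} \approx -6.8175 \cdot 10^{-5}$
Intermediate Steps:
$l = - \frac{9675}{563}$ ($l = \left(-38700\right) \frac{1}{2252} = - \frac{9675}{563} \approx -17.185$)
$\frac{1}{-14651 + l} = \frac{1}{-14651 - \frac{9675}{563}} = \frac{1}{- \frac{8258188}{563}} = - \frac{563}{8258188}$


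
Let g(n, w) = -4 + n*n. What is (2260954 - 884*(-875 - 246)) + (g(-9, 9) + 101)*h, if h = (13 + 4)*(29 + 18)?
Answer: 3394140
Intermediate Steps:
g(n, w) = -4 + n²
h = 799 (h = 17*47 = 799)
(2260954 - 884*(-875 - 246)) + (g(-9, 9) + 101)*h = (2260954 - 884*(-875 - 246)) + ((-4 + (-9)²) + 101)*799 = (2260954 - 884*(-1121)) + ((-4 + 81) + 101)*799 = (2260954 + 990964) + (77 + 101)*799 = 3251918 + 178*799 = 3251918 + 142222 = 3394140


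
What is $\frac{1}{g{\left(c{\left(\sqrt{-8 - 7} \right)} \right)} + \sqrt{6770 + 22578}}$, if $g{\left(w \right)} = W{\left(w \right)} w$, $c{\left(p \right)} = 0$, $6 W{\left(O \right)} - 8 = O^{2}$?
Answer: $\frac{\sqrt{7337}}{14674} \approx 0.0058373$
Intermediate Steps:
$W{\left(O \right)} = \frac{4}{3} + \frac{O^{2}}{6}$
$g{\left(w \right)} = w \left(\frac{4}{3} + \frac{w^{2}}{6}\right)$ ($g{\left(w \right)} = \left(\frac{4}{3} + \frac{w^{2}}{6}\right) w = w \left(\frac{4}{3} + \frac{w^{2}}{6}\right)$)
$\frac{1}{g{\left(c{\left(\sqrt{-8 - 7} \right)} \right)} + \sqrt{6770 + 22578}} = \frac{1}{\frac{1}{6} \cdot 0 \left(8 + 0^{2}\right) + \sqrt{6770 + 22578}} = \frac{1}{\frac{1}{6} \cdot 0 \left(8 + 0\right) + \sqrt{29348}} = \frac{1}{\frac{1}{6} \cdot 0 \cdot 8 + 2 \sqrt{7337}} = \frac{1}{0 + 2 \sqrt{7337}} = \frac{1}{2 \sqrt{7337}} = \frac{\sqrt{7337}}{14674}$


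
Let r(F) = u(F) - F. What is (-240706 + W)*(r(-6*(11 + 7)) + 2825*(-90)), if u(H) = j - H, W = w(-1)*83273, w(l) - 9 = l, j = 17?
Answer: -108078645126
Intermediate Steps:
w(l) = 9 + l
W = 666184 (W = (9 - 1)*83273 = 8*83273 = 666184)
u(H) = 17 - H
r(F) = 17 - 2*F (r(F) = (17 - F) - F = 17 - 2*F)
(-240706 + W)*(r(-6*(11 + 7)) + 2825*(-90)) = (-240706 + 666184)*((17 - (-12)*(11 + 7)) + 2825*(-90)) = 425478*((17 - (-12)*18) - 254250) = 425478*((17 - 2*(-108)) - 254250) = 425478*((17 + 216) - 254250) = 425478*(233 - 254250) = 425478*(-254017) = -108078645126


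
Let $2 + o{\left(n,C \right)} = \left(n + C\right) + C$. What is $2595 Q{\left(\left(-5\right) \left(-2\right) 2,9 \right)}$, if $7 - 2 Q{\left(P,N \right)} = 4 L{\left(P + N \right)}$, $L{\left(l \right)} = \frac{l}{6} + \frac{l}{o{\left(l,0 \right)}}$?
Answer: $- \frac{388385}{18} \approx -21577.0$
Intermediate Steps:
$o{\left(n,C \right)} = -2 + n + 2 C$ ($o{\left(n,C \right)} = -2 + \left(\left(n + C\right) + C\right) = -2 + \left(\left(C + n\right) + C\right) = -2 + \left(n + 2 C\right) = -2 + n + 2 C$)
$L{\left(l \right)} = \frac{l}{6} + \frac{l}{-2 + l}$ ($L{\left(l \right)} = \frac{l}{6} + \frac{l}{-2 + l + 2 \cdot 0} = l \frac{1}{6} + \frac{l}{-2 + l + 0} = \frac{l}{6} + \frac{l}{-2 + l}$)
$Q{\left(P,N \right)} = \frac{7}{2} - \frac{\left(N + P\right) \left(4 + N + P\right)}{3 \left(-2 + N + P\right)}$ ($Q{\left(P,N \right)} = \frac{7}{2} - \frac{4 \frac{\left(P + N\right) \left(4 + \left(P + N\right)\right)}{6 \left(-2 + \left(P + N\right)\right)}}{2} = \frac{7}{2} - \frac{4 \frac{\left(N + P\right) \left(4 + \left(N + P\right)\right)}{6 \left(-2 + \left(N + P\right)\right)}}{2} = \frac{7}{2} - \frac{4 \frac{\left(N + P\right) \left(4 + N + P\right)}{6 \left(-2 + N + P\right)}}{2} = \frac{7}{2} - \frac{\frac{2}{3} \frac{1}{-2 + N + P} \left(N + P\right) \left(4 + N + P\right)}{2} = \frac{7}{2} - \frac{\left(N + P\right) \left(4 + N + P\right)}{3 \left(-2 + N + P\right)}$)
$2595 Q{\left(\left(-5\right) \left(-2\right) 2,9 \right)} = 2595 \frac{\left(-2\right) 9 - 2 \left(-5\right) \left(-2\right) 2 + \frac{\left(-2 + 9 + \left(-5\right) \left(-2\right) 2\right) \left(21 - 18 - 2 \left(-5\right) \left(-2\right) 2\right)}{6}}{-2 + 9 + \left(-5\right) \left(-2\right) 2} = 2595 \frac{-18 - 2 \cdot 10 \cdot 2 + \frac{\left(-2 + 9 + 10 \cdot 2\right) \left(21 - 18 - 2 \cdot 10 \cdot 2\right)}{6}}{-2 + 9 + 10 \cdot 2} = 2595 \frac{-18 - 40 + \frac{\left(-2 + 9 + 20\right) \left(21 - 18 - 40\right)}{6}}{-2 + 9 + 20} = 2595 \frac{-18 - 40 + \frac{1}{6} \cdot 27 \left(21 - 18 - 40\right)}{27} = 2595 \frac{-18 - 40 + \frac{1}{6} \cdot 27 \left(-37\right)}{27} = 2595 \frac{-18 - 40 - \frac{333}{2}}{27} = 2595 \cdot \frac{1}{27} \left(- \frac{449}{2}\right) = 2595 \left(- \frac{449}{54}\right) = - \frac{388385}{18}$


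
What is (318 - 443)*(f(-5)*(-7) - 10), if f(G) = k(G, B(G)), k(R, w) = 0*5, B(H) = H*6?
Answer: 1250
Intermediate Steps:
B(H) = 6*H
k(R, w) = 0
f(G) = 0
(318 - 443)*(f(-5)*(-7) - 10) = (318 - 443)*(0*(-7) - 10) = -125*(0 - 10) = -125*(-10) = 1250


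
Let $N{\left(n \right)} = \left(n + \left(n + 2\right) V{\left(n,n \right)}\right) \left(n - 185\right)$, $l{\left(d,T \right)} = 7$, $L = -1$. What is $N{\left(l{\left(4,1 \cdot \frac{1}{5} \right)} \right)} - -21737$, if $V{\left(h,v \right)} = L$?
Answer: $22093$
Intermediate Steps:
$V{\left(h,v \right)} = -1$
$N{\left(n \right)} = 370 - 2 n$ ($N{\left(n \right)} = \left(n + \left(n + 2\right) \left(-1\right)\right) \left(n - 185\right) = \left(n + \left(2 + n\right) \left(-1\right)\right) \left(-185 + n\right) = \left(n - \left(2 + n\right)\right) \left(-185 + n\right) = - 2 \left(-185 + n\right) = 370 - 2 n$)
$N{\left(l{\left(4,1 \cdot \frac{1}{5} \right)} \right)} - -21737 = \left(370 - 14\right) - -21737 = \left(370 - 14\right) + 21737 = 356 + 21737 = 22093$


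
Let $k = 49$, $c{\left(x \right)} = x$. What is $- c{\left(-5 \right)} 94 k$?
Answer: $23030$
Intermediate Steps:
$- c{\left(-5 \right)} 94 k = \left(-1\right) \left(-5\right) 94 \cdot 49 = 5 \cdot 94 \cdot 49 = 470 \cdot 49 = 23030$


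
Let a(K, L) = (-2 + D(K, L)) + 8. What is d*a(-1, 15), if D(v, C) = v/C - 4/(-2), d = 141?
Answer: 5593/5 ≈ 1118.6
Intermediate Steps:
D(v, C) = 2 + v/C (D(v, C) = v/C - 4*(-½) = v/C + 2 = 2 + v/C)
a(K, L) = 8 + K/L (a(K, L) = (-2 + (2 + K/L)) + 8 = K/L + 8 = 8 + K/L)
d*a(-1, 15) = 141*(8 - 1/15) = 141*(119/15) = 5593/5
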